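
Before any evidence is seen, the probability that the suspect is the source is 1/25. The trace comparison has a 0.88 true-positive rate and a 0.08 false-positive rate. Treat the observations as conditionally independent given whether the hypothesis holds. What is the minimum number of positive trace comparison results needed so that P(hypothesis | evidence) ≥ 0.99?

Prior odds: 0.04 ÷ 0.96 = 1/24.
Likelihood ratio of a positive result = 0.88/0.08 = 11.
Target posterior odds = 0.99/0.01 = 99.
Require 11ⁿ ≥ 99 ÷ (1/24) = 2376.
11³ = 1331 falls short of 2376 but 11⁴ = 14641 reaches it, so n = 4.

4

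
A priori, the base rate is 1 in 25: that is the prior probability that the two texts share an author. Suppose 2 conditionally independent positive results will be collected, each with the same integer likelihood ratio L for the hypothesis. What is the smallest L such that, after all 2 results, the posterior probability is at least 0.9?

15

Prior odds = 0.04/0.96 = 1/24.
Target odds = 0.9/0.1 = 9.
Need L² ≥ 9 ÷ (1/24) = 216.
14² = 196 < 216 ≤ 225 = 15², so L = 15.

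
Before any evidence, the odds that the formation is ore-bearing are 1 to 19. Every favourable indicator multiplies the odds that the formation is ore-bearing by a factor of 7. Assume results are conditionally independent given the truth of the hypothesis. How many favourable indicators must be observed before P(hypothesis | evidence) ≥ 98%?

4

Prior odds = 1/19.
Likelihood ratio per favourable indicator = 7.
Target posterior odds = 0.98/0.02 = 49.
Require 7ⁿ ≥ 49 ÷ (1/19) = 931.
7³ = 343 falls short of 931 but 7⁴ = 2401 reaches it, so n = 4.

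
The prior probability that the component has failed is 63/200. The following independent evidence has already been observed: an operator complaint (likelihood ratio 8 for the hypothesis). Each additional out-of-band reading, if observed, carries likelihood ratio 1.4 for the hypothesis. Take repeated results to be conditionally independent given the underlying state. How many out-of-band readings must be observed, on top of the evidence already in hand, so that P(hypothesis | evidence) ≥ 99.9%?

17

Prior odds = 0.315/0.685 = 63/137.
Bayes factor of the evidence already in hand = 8.
Odds after that evidence = (63/137) × 8 = 504/137.
Target odds = 0.999/0.001 = 999.
Need 1.4ⁿ ≥ 999 ÷ (504/137) = 15207/56.
1.4¹⁶ ≈217.795 falls short of 15207/56 but 1.4¹⁷ ≈304.913 reaches it, so n = 17.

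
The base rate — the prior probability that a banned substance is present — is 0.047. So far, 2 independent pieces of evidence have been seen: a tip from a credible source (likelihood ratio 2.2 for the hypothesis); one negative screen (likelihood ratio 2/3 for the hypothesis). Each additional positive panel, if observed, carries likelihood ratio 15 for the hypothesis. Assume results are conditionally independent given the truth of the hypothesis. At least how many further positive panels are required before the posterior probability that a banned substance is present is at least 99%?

Prior odds = 0.047/0.953 = 47/953.
Combined Bayes factor of the evidence already in hand = 2.2 × (2/3) = 22/15.
Odds after that evidence = (47/953) × 22/15 = 1034/14295.
Target odds = 0.99/0.01 = 99.
Need 15ⁿ ≥ 99 ÷ (1034/14295) = 128655/94.
15² = 225 falls short of 128655/94 but 15³ = 3375 reaches it, so n = 3.

3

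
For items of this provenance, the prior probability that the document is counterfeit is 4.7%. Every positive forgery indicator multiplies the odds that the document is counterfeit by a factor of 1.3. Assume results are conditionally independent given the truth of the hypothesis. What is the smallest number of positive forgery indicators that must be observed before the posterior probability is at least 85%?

Prior odds: 0.047 ÷ 0.953 = 47/953.
Likelihood ratio per positive forgery indicator = 1.3.
Target odds: 0.85 ÷ 0.15 = 17/3.
Need (47/953) × 1.3ⁿ ≥ 17/3, i.e. 1.3ⁿ ≥ 16201/141.
1.3¹⁸ ≈112.455 falls short of 16201/141 but 1.3¹⁹ ≈146.192 reaches it, so n = 19.

19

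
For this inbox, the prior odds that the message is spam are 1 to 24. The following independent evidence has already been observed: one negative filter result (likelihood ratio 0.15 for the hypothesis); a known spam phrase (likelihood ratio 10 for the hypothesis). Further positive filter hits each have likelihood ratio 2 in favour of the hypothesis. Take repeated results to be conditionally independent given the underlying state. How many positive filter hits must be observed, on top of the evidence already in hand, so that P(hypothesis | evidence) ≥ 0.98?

Prior odds = 1/24.
Combined Bayes factor of the evidence already in hand = 0.15 × 10 = 1.5.
Odds after that evidence = (1/24) × 1.5 = 0.0625.
Target odds = 0.98/0.02 = 49.
Need 2ⁿ ≥ 49 ÷ 0.0625 = 784.
2⁹ = 512 falls short of 784 but 2¹⁰ = 1024 reaches it, so n = 10.

10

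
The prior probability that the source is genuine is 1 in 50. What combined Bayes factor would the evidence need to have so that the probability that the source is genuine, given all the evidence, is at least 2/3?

Prior odds = 0.02/0.98 = 1/49.
Target odds = (2/3)/(1/3) = 2.
Required Bayes factor = 2 ÷ (1/49) = 98.

98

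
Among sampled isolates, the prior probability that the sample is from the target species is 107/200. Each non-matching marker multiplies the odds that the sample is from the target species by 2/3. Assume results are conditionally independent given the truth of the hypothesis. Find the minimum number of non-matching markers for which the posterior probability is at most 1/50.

Prior odds: 0.535 ÷ 0.465 = 107/93.
Likelihood ratio per non-matching marker = 2/3.
Target posterior odds = 0.02/0.98 = 1/49.
Need (107/93) × (2/3)ⁿ ≤ 1/49, i.e. (2/3)ⁿ ≤ 93/5243.
(2/3)⁹ = 512/19683 is still above 93/5243 but (2/3)¹⁰ = 1024/59049 is at or below it, so n = 10.

10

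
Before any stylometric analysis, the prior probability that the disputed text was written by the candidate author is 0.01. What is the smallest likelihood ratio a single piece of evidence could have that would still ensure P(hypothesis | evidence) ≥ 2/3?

Prior odds = 0.01/0.99 = 1/99.
Target odds = (2/3)/(1/3) = 2.
Required Bayes factor = 2 ÷ (1/99) = 198.

198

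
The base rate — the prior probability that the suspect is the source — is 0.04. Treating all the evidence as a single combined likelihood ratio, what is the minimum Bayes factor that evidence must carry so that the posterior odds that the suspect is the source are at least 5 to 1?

120

Prior odds = 0.04/0.96 = 1/24.
Target odds = 5.
Required Bayes factor = 5 ÷ (1/24) = 120.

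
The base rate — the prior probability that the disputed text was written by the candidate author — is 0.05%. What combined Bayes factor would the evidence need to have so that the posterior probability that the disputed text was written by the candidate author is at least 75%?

5997

Prior odds = 0.0005/0.9995 = 1/1999.
Target odds = 0.75/0.25 = 3.
Required Bayes factor = 3 ÷ (1/1999) = 5997.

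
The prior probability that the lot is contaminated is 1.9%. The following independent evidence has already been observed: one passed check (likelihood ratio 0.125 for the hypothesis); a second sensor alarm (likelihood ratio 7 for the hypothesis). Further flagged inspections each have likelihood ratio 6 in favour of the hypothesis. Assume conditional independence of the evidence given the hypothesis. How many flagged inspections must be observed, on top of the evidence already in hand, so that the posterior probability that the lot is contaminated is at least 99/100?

5

Prior odds = 0.019/0.981 = 19/981.
Combined Bayes factor of the evidence already in hand = 0.125 × 7 = 0.875.
Odds after that evidence = (19/981) × 0.875 = 133/7848.
Target odds = 0.99/0.01 = 99.
Need 6ⁿ ≥ 99 ÷ (133/7848) = 776952/133.
6⁴ = 1296 falls short of 776952/133 but 6⁵ = 7776 reaches it, so n = 5.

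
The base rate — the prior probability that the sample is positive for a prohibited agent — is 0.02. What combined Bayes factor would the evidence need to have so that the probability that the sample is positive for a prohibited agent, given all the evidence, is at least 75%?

147

Prior odds = 0.02/0.98 = 1/49.
Target odds = 0.75/0.25 = 3.
Required Bayes factor = 3 ÷ (1/49) = 147.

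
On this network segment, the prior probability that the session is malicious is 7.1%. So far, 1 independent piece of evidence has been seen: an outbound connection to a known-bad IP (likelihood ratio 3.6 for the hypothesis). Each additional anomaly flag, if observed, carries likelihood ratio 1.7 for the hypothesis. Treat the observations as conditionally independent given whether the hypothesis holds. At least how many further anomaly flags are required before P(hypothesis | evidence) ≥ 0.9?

Prior odds = 0.071/0.929 = 71/929.
Bayes factor of the evidence already in hand = 3.6.
Odds after that evidence = (71/929) × 3.6 = 1278/4645.
Target odds = 0.9/0.1 = 9.
Need 1.7ⁿ ≥ 9 ÷ (1278/4645) = 4645/142.
1.7⁶ = 24137569/1000000 falls short of 4645/142 but 1.7⁷ = 410338673/10000000 reaches it, so n = 7.

7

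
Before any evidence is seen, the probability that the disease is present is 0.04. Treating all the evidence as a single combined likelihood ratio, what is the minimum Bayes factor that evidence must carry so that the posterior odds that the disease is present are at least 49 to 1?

1176

Prior odds = 0.04/0.96 = 1/24.
Target odds = 49.
Required Bayes factor = 49 ÷ (1/24) = 1176.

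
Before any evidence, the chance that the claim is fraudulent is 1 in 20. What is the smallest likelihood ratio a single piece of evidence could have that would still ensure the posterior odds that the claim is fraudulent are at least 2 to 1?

38

Prior odds = 0.05/0.95 = 1/19.
Target odds = 2.
Required Bayes factor = 2 ÷ (1/19) = 38.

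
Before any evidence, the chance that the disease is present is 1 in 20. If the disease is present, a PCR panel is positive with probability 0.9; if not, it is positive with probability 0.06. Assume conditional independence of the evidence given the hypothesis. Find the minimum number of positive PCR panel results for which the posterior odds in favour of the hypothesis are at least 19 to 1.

3

Prior odds = 0.05/0.95 = 1/19.
Likelihood ratio of a positive = 0.9/0.06 = 15.
Target odds = 19.
Need (1/19) × 15ⁿ ≥ 19, i.e. 15ⁿ ≥ 361.
15² = 225 falls short of 361 but 15³ = 3375 reaches it, so n = 3.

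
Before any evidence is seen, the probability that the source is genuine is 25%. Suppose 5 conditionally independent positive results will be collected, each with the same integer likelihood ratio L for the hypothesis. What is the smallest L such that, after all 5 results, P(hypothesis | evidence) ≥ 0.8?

2

Prior odds = 0.25/0.75 = 1/3.
Target odds = 0.8/0.2 = 4.
Need L⁵ ≥ 4 ÷ (1/3) = 12.
1⁵ = 1 < 12 ≤ 32 = 2⁵, so L = 2.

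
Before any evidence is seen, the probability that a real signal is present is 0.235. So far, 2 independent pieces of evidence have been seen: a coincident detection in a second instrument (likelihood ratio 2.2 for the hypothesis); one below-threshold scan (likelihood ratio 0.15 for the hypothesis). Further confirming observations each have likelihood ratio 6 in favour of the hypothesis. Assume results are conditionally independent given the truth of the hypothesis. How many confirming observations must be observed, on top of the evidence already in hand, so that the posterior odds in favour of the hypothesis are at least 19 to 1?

3

Prior odds = 0.235/0.765 = 47/153.
Combined Bayes factor of the evidence already in hand = 2.2 × 0.15 = 0.33.
Odds after that evidence = (47/153) × 0.33 = 517/5100.
Target odds = 19.
Need 6ⁿ ≥ 19 ÷ (517/5100) = 96900/517.
6² = 36 falls short of 96900/517 but 6³ = 216 reaches it, so n = 3.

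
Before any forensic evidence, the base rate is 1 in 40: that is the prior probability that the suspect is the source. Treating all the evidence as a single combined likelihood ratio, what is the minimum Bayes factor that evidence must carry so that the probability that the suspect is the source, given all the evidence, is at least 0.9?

351

Prior odds = 0.025/0.975 = 1/39.
Target odds = 0.9/0.1 = 9.
Required Bayes factor = 9 ÷ (1/39) = 351.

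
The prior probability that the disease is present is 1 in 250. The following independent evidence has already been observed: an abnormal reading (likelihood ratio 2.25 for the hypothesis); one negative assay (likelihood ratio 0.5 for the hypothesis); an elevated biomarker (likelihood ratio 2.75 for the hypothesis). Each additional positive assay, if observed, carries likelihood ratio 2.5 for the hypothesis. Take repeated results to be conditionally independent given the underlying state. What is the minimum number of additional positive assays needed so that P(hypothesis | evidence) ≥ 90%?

Prior odds = 0.004/0.996 = 1/249.
Combined Bayes factor of the evidence already in hand = 2.25 × 0.5 × 2.75 = 3.09375.
Odds after that evidence = (1/249) × 3.09375 = 33/2656.
Target odds = 0.9/0.1 = 9.
Need 2.5ⁿ ≥ 9 ÷ (33/2656) = 7968/11.
2.5⁷ = 610.3515625 falls short of 7968/11 but 2.5⁸ = 390625/256 reaches it, so n = 8.

8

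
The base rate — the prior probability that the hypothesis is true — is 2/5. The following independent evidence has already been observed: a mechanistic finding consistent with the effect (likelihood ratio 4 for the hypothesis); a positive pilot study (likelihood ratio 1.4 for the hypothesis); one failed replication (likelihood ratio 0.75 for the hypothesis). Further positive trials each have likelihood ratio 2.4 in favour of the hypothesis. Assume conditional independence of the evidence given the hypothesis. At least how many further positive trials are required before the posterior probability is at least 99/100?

5

Prior odds = 0.4/0.6 = 2/3.
Combined Bayes factor of the evidence already in hand = 4 × 1.4 × 0.75 = 4.2.
Odds after that evidence = (2/3) × 4.2 = 2.8.
Target odds = 0.99/0.01 = 99.
Need 2.4ⁿ ≥ 99 ÷ 2.8 = 495/14.
2.4⁴ = 33.1776 falls short of 495/14 but 2.4⁵ = 79.62624 reaches it, so n = 5.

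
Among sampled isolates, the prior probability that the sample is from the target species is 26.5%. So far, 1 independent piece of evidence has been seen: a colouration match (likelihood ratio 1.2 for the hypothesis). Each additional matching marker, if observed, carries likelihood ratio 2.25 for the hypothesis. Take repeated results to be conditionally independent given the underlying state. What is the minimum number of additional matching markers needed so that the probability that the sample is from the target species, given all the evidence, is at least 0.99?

7

Prior odds = 0.265/0.735 = 53/147.
Bayes factor of the evidence already in hand = 1.2.
Odds after that evidence = (53/147) × 1.2 = 106/245.
Target odds = 0.99/0.01 = 99.
Need 2.25ⁿ ≥ 99 ÷ (106/245) = 24255/106.
2.25⁶ = 531441/4096 falls short of 24255/106 but 2.25⁷ = 4782969/16384 reaches it, so n = 7.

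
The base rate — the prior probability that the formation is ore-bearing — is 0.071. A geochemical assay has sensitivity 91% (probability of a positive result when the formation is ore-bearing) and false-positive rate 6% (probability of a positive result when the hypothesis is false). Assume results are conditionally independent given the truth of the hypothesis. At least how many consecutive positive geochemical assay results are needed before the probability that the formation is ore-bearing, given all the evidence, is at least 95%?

3

Prior odds: 0.071 ÷ 0.929 = 71/929.
Likelihood ratio of a positive result = 0.91/0.06 = 91/6.
Target posterior odds = 0.95/0.05 = 19.
Need (71/929) × (91/6)ⁿ ≥ 19, i.e. (91/6)ⁿ ≥ 17651/71.
(91/6)² = 8281/36 falls short of 17651/71 but (91/6)³ = 753571/216 reaches it, so n = 3.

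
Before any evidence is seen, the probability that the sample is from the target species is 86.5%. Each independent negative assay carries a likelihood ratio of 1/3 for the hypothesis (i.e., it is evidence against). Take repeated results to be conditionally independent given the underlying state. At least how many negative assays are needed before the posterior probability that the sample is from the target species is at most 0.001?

Prior odds: 0.865 ÷ 0.135 = 173/27.
Likelihood ratio per negative assay = 1/3.
Target posterior odds = 0.001/0.999 = 1/999.
Need (173/27) × (1/3)ⁿ ≤ 1/999, i.e. (1/3)ⁿ ≤ 1/6401.
(1/3)⁷ = 1/2187 is still above 1/6401 but (1/3)⁸ = 1/6561 is at or below it, so n = 8.

8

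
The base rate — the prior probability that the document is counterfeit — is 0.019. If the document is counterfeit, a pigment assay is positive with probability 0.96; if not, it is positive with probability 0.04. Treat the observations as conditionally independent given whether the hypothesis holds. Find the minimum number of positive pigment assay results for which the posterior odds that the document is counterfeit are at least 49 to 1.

Prior odds: 0.019 ÷ 0.981 = 19/981.
Likelihood ratio of a positive = 0.96/0.04 = 24.
Target odds = 49.
Require 24ⁿ ≥ 49 ÷ (19/981) = 48069/19.
24² = 576 falls short of 48069/19 but 24³ = 13824 reaches it, so n = 3.

3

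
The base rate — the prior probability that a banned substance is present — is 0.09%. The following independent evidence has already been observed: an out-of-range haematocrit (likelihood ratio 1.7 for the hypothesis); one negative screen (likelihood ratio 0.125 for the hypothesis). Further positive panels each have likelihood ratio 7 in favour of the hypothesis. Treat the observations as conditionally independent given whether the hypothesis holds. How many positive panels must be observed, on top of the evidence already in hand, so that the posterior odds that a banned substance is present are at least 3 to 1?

Prior odds = 0.0009/0.9991 = 9/9991.
Combined Bayes factor of the evidence already in hand = 1.7 × 0.125 = 0.2125.
Odds after that evidence = (9/9991) × 0.2125 = 153/799280.
Target odds = 3.
Need 7ⁿ ≥ 3 ÷ (153/799280) = 799280/51.
7⁴ = 2401 falls short of 799280/51 but 7⁵ = 16807 reaches it, so n = 5.

5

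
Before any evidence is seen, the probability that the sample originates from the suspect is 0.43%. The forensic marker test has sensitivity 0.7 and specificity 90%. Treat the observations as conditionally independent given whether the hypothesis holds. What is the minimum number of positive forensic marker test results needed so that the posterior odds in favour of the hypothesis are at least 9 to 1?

4

Prior odds = 0.0043/0.9957 = 43/9957.
False-positive rate = 1 − 0.9 = 0.1; likelihood ratio of a positive = 0.7/0.1 = 7.
Target odds = 9.
Need (43/9957) × 7ⁿ ≥ 9, i.e. 7ⁿ ≥ 89613/43.
7³ = 343 falls short of 89613/43 but 7⁴ = 2401 reaches it, so n = 4.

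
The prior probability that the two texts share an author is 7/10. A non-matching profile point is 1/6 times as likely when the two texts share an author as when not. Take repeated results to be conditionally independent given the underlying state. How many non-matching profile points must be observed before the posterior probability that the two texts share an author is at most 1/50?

Prior odds: 0.7 ÷ 0.3 = 7/3.
Likelihood ratio per non-matching profile point = 1/6.
Target odds: 0.02 ÷ 0.98 = 1/49.
Require (1/6)ⁿ ≤ 1/49 ÷ (7/3) = 3/343.
(1/6)² = 1/36 is still above 3/343 but (1/6)³ = 1/216 is at or below it, so n = 3.

3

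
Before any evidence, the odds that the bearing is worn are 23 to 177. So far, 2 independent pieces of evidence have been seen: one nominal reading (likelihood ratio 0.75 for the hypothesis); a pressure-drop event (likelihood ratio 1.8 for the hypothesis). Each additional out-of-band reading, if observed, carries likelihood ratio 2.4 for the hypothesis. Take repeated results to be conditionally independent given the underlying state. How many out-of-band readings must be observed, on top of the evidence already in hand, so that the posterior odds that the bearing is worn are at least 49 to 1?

7

Prior odds = 23/177.
Combined Bayes factor of the evidence already in hand = 0.75 × 1.8 = 1.35.
Odds after that evidence = (23/177) × 1.35 = 207/1180.
Target odds = 49.
Need 2.4ⁿ ≥ 49 ÷ (207/1180) = 57820/207.
2.4⁶ = 2985984/15625 falls short of 57820/207 but 2.4⁷ = 35831808/78125 reaches it, so n = 7.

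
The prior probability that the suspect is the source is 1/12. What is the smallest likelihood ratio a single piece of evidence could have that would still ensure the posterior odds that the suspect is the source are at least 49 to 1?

539

Prior odds = (1/12)/(11/12) = 1/11.
Target odds = 49.
Required Bayes factor = 49 ÷ (1/11) = 539.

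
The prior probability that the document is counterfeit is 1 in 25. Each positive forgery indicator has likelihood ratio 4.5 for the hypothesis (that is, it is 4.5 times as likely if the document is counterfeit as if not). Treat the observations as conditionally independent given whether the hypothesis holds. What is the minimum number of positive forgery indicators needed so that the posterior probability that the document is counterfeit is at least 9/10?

4

Prior odds = 0.04/0.96 = 1/24.
Likelihood ratio per positive forgery indicator = 4.5.
Target posterior odds = 0.9/0.1 = 9.
Need (1/24) × 4.5ⁿ ≥ 9, i.e. 4.5ⁿ ≥ 216.
4.5³ = 91.125 falls short of 216 but 4.5⁴ = 410.0625 reaches it, so n = 4.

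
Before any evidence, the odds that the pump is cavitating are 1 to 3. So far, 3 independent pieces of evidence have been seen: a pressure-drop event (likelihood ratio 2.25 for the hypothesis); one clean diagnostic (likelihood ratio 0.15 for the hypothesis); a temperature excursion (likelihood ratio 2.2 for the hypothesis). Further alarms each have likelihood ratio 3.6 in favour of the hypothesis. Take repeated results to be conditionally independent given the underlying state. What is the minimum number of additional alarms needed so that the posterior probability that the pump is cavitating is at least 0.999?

7

Prior odds = 1/3.
Combined Bayes factor of the evidence already in hand = 2.25 × 0.15 × 2.2 = 0.7425.
Odds after that evidence = (1/3) × 0.7425 = 0.2475.
Target odds = 0.999/0.001 = 999.
Need 3.6ⁿ ≥ 999 ÷ 0.2475 = 44400/11.
3.6⁶ = 34012224/15625 falls short of 44400/11 but 3.6⁷ = 612220032/78125 reaches it, so n = 7.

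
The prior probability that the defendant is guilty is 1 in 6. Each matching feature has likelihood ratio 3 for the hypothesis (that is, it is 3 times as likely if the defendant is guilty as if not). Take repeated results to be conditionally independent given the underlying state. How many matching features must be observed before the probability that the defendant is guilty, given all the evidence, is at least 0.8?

Prior odds: (1/6) ÷ (5/6) = 0.2.
Likelihood ratio per matching feature = 3.
Target odds: 0.8 ÷ 0.2 = 4.
Need 0.2 × 3ⁿ ≥ 4, i.e. 3ⁿ ≥ 20.
3² = 9 falls short of 20 but 3³ = 27 reaches it, so n = 3.

3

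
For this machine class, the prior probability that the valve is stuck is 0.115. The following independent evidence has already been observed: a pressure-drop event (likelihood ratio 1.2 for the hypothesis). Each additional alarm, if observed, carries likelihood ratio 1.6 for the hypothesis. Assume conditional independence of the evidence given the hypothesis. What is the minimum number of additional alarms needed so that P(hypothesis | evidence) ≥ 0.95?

Prior odds = 0.115/0.885 = 23/177.
Bayes factor of the evidence already in hand = 1.2.
Odds after that evidence = (23/177) × 1.2 = 46/295.
Target odds = 0.95/0.05 = 19.
Need 1.6ⁿ ≥ 19 ÷ (46/295) = 5605/46.
1.6¹⁰ ≈109.951 falls short of 5605/46 but 1.6¹¹ ≈175.922 reaches it, so n = 11.

11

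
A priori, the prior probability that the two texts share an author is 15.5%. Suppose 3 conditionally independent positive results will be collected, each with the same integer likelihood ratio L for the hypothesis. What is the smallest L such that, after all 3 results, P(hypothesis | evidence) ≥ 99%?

9

Prior odds = 0.155/0.845 = 31/169.
Target odds = 0.99/0.01 = 99.
Need L³ ≥ 99 ÷ (31/169) = 16731/31.
8³ = 512 < 16731/31 ≤ 729 = 9³, so L = 9.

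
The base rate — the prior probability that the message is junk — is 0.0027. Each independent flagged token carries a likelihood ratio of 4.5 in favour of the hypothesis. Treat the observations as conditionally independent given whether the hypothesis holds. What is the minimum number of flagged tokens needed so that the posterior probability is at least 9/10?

6

Prior odds: 0.0027 ÷ 0.9973 = 27/9973.
Likelihood ratio per flagged token = 4.5.
Target odds: 0.9 ÷ 0.1 = 9.
Require 4.5ⁿ ≥ 9 ÷ (27/9973) = 9973/3.
4.5⁵ = 1845.28125 falls short of 9973/3 but 4.5⁶ = 8303.765625 reaches it, so n = 6.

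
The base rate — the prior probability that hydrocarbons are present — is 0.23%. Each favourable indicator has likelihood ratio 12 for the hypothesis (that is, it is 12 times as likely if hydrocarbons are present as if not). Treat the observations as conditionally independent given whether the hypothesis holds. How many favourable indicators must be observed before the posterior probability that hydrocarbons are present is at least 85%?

4

Prior odds: 0.0023 ÷ 0.9977 = 23/9977.
Likelihood ratio per favourable indicator = 12.
Target posterior odds = 0.85/0.15 = 17/3.
Require 12ⁿ ≥ 17/3 ÷ (23/9977) = 169609/69.
12³ = 1728 falls short of 169609/69 but 12⁴ = 20736 reaches it, so n = 4.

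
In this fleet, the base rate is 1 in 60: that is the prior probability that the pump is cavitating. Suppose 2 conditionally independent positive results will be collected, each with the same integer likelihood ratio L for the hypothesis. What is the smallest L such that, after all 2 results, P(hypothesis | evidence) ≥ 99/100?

77

Prior odds = (1/60)/(59/60) = 1/59.
Target odds = 0.99/0.01 = 99.
Need L² ≥ 99 ÷ (1/59) = 5841.
76² = 5776 < 5841 ≤ 5929 = 77², so L = 77.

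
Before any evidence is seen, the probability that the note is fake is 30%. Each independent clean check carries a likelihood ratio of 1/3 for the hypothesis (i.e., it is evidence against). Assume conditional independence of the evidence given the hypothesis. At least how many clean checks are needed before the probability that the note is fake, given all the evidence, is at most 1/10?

Prior odds: 0.3 ÷ 0.7 = 3/7.
Likelihood ratio per clean check = 1/3.
Target odds: 0.1 ÷ 0.9 = 1/9.
Need (3/7) × (1/3)ⁿ ≤ 1/9, i.e. (1/3)ⁿ ≤ 7/27.
(1/3)¹ = 1/3 is still above 7/27 but (1/3)² = 1/9 is at or below it, so n = 2.

2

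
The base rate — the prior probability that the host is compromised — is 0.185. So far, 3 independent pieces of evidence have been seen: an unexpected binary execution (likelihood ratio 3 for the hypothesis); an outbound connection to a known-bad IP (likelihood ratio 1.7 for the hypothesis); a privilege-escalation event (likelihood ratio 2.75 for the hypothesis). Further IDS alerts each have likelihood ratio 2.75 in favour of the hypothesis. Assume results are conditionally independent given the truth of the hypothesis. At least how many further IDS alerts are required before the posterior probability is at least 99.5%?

Prior odds = 0.185/0.815 = 37/163.
Combined Bayes factor of the evidence already in hand = 3 × 1.7 × 2.75 = 14.025.
Odds after that evidence = (37/163) × 14.025 = 20757/6520.
Target odds = 0.995/0.005 = 199.
Need 2.75ⁿ ≥ 199 ÷ (20757/6520) = 1297480/20757.
2.75⁴ = 57.19140625 falls short of 1297480/20757 but 2.75⁵ = 161051/1024 reaches it, so n = 5.

5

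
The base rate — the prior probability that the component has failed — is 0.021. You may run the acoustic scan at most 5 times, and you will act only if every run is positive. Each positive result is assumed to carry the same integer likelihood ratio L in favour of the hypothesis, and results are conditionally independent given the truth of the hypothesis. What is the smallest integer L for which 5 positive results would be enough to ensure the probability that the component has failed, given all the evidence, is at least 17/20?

4

Prior odds = 0.021/0.979 = 21/979.
Target odds = 0.85/0.15 = 17/3.
Need L⁵ ≥ 17/3 ÷ (21/979) = 16643/63.
3⁵ = 243 < 16643/63 ≤ 1024 = 4⁵, so L = 4.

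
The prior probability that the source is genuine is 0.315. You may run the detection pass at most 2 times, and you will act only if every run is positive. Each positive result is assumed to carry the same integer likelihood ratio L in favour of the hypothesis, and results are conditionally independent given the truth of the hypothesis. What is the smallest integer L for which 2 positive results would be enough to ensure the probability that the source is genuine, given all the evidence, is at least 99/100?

Prior odds = 0.315/0.685 = 63/137.
Target odds = 0.99/0.01 = 99.
Need L² ≥ 99 ÷ (63/137) = 1507/7.
14² = 196 < 1507/7 ≤ 225 = 15², so L = 15.

15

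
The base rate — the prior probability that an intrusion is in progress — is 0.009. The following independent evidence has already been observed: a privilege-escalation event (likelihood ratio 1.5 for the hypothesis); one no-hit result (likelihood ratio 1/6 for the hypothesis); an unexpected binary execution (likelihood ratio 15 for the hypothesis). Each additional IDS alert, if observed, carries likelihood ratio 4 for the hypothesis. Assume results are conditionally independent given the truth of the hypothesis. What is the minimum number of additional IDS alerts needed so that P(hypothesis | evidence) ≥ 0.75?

Prior odds = 0.009/0.991 = 9/991.
Combined Bayes factor of the evidence already in hand = 1.5 × (1/6) × 15 = 3.75.
Odds after that evidence = (9/991) × 3.75 = 135/3964.
Target odds = 0.75/0.25 = 3.
Need 4ⁿ ≥ 3 ÷ (135/3964) = 3964/45.
4³ = 64 falls short of 3964/45 but 4⁴ = 256 reaches it, so n = 4.

4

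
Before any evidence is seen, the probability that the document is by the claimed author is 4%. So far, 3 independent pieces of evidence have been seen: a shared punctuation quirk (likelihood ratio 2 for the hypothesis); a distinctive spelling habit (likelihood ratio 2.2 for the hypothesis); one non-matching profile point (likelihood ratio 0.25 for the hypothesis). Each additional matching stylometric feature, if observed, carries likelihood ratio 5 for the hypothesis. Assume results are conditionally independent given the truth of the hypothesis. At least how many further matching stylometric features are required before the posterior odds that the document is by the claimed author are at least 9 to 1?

4

Prior odds = 0.04/0.96 = 1/24.
Combined Bayes factor of the evidence already in hand = 2 × 2.2 × 0.25 = 1.1.
Odds after that evidence = (1/24) × 1.1 = 11/240.
Target odds = 9.
Need 5ⁿ ≥ 9 ÷ (11/240) = 2160/11.
5³ = 125 falls short of 2160/11 but 5⁴ = 625 reaches it, so n = 4.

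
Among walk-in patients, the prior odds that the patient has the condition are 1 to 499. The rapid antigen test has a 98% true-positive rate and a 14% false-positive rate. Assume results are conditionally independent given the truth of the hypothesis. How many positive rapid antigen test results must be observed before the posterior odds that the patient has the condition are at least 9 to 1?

Prior odds = 1/499.
Likelihood ratio of a positive result = 0.98/0.14 = 7.
Target odds = 9.
Need (1/499) × 7ⁿ ≥ 9, i.e. 7ⁿ ≥ 4491.
7⁴ = 2401 falls short of 4491 but 7⁵ = 16807 reaches it, so n = 5.

5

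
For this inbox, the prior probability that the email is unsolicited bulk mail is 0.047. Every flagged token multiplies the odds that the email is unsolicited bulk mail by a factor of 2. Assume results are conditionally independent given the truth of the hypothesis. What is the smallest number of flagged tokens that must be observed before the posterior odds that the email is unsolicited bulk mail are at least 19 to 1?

9

Prior odds = 0.047/0.953 = 47/953.
Likelihood ratio per flagged token = 2.
Target odds = 19.
Need (47/953) × 2ⁿ ≥ 19, i.e. 2ⁿ ≥ 18107/47.
2⁸ = 256 falls short of 18107/47 but 2⁹ = 512 reaches it, so n = 9.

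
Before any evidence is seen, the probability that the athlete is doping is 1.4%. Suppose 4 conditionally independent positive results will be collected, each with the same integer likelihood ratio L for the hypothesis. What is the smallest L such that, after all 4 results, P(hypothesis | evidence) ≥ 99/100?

Prior odds = 0.014/0.986 = 7/493.
Target odds = 0.99/0.01 = 99.
Need L⁴ ≥ 99 ÷ (7/493) = 48807/7.
9⁴ = 6561 < 48807/7 ≤ 10000 = 10⁴, so L = 10.

10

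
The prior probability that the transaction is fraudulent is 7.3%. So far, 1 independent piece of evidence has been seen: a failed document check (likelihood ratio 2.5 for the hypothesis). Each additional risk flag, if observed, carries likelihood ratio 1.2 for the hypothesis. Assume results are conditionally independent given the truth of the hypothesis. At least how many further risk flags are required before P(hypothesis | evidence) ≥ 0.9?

Prior odds = 0.073/0.927 = 73/927.
Bayes factor of the evidence already in hand = 2.5.
Odds after that evidence = (73/927) × 2.5 = 365/1854.
Target odds = 0.9/0.1 = 9.
Need 1.2ⁿ ≥ 9 ÷ (365/1854) = 16686/365.
1.2²⁰ ≈38.3376 falls short of 16686/365 but 1.2²¹ ≈46.0051 reaches it, so n = 21.

21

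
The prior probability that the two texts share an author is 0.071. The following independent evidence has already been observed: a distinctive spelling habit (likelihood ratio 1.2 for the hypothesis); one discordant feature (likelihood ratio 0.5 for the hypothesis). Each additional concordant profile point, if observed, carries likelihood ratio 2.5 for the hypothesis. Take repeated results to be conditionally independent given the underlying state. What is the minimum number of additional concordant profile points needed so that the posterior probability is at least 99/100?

9

Prior odds = 0.071/0.929 = 71/929.
Combined Bayes factor of the evidence already in hand = 1.2 × 0.5 = 0.6.
Odds after that evidence = (71/929) × 0.6 = 213/4645.
Target odds = 0.99/0.01 = 99.
Need 2.5ⁿ ≥ 99 ÷ (213/4645) = 153285/71.
2.5⁸ = 390625/256 falls short of 153285/71 but 2.5⁹ = 1953125/512 reaches it, so n = 9.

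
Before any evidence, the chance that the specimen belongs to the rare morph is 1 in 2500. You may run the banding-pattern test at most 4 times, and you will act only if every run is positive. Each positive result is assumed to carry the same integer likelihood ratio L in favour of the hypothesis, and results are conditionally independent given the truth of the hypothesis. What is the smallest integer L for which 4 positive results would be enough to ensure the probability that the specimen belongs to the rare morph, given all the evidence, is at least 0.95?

15

Prior odds = 0.0004/0.9996 = 1/2499.
Target odds = 0.95/0.05 = 19.
Need L⁴ ≥ 19 ÷ (1/2499) = 47481.
14⁴ = 38416 < 47481 ≤ 50625 = 15⁴, so L = 15.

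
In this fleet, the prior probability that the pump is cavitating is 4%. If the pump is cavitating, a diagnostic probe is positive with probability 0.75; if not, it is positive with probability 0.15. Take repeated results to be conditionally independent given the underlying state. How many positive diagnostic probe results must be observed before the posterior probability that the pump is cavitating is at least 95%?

Prior odds = 0.04/0.96 = 1/24.
Likelihood ratio of a positive = 0.75/0.15 = 5.
Target odds: 0.95 ÷ 0.05 = 19.
Require 5ⁿ ≥ 19 ÷ (1/24) = 456.
5³ = 125 falls short of 456 but 5⁴ = 625 reaches it, so n = 4.

4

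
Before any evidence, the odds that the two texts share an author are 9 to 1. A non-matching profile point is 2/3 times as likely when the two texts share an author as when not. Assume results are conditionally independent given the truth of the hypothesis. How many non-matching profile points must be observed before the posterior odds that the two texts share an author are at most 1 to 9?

11

Prior odds = 9.
Likelihood ratio per non-matching profile point = 2/3.
Target odds = 1/9.
Need 9 × (2/3)ⁿ ≤ 1/9, i.e. (2/3)ⁿ ≤ 1/81.
(2/3)¹⁰ = 1024/59049 is still above 1/81 but (2/3)¹¹ = 2048/177147 is at or below it, so n = 11.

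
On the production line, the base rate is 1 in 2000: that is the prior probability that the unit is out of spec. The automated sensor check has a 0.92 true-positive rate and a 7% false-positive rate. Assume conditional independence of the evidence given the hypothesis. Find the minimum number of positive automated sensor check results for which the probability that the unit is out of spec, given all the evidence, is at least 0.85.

Prior odds = 0.0005/0.9995 = 1/1999.
Likelihood ratio of a positive result = 0.92/0.07 = 92/7.
Target posterior odds = 0.85/0.15 = 17/3.
Need (1/1999) × (92/7)ⁿ ≥ 17/3, i.e. (92/7)ⁿ ≥ 33983/3.
(92/7)³ = 778688/343 falls short of 33983/3 but (92/7)⁴ = 71639296/2401 reaches it, so n = 4.

4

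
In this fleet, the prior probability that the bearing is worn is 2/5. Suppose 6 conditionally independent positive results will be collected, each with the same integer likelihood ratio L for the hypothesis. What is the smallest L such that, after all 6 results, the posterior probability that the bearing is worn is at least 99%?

3

Prior odds = 0.4/0.6 = 2/3.
Target odds = 0.99/0.01 = 99.
Need L⁶ ≥ 99 ÷ (2/3) = 148.5.
2⁶ = 64 < 148.5 ≤ 729 = 3⁶, so L = 3.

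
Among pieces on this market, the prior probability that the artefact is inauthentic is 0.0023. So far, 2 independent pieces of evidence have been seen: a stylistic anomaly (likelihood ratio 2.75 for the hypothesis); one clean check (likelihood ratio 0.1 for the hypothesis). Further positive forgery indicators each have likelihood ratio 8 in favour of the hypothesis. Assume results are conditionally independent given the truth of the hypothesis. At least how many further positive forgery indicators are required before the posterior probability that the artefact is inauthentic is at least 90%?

Prior odds = 0.0023/0.9977 = 23/9977.
Combined Bayes factor of the evidence already in hand = 2.75 × 0.1 = 0.275.
Odds after that evidence = (23/9977) × 0.275 = 23/36280.
Target odds = 0.9/0.1 = 9.
Need 8ⁿ ≥ 9 ÷ (23/36280) = 326520/23.
8⁴ = 4096 falls short of 326520/23 but 8⁵ = 32768 reaches it, so n = 5.

5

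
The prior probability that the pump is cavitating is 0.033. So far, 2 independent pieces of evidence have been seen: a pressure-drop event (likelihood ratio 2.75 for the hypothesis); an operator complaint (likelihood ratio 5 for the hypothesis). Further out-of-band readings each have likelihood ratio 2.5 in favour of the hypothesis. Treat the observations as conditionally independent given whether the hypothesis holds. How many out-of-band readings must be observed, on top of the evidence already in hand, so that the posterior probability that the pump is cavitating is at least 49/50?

Prior odds = 0.033/0.967 = 33/967.
Combined Bayes factor of the evidence already in hand = 2.75 × 5 = 13.75.
Odds after that evidence = (33/967) × 13.75 = 1815/3868.
Target odds = 0.98/0.02 = 49.
Need 2.5ⁿ ≥ 49 ÷ (1815/3868) = 189532/1815.
2.5⁵ = 97.65625 falls short of 189532/1815 but 2.5⁶ = 244.140625 reaches it, so n = 6.

6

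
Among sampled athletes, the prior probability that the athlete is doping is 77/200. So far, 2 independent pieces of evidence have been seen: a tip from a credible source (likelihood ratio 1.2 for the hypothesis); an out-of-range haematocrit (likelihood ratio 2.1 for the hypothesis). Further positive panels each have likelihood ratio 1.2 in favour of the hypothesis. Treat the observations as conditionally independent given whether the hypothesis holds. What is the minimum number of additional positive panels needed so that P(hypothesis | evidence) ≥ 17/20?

8

Prior odds = 0.385/0.615 = 77/123.
Combined Bayes factor of the evidence already in hand = 1.2 × 2.1 = 2.52.
Odds after that evidence = (77/123) × 2.52 = 1617/1025.
Target odds = 0.85/0.15 = 17/3.
Need 1.2ⁿ ≥ 17/3 ÷ (1617/1025) = 17425/4851.
1.2⁷ = 279936/78125 falls short of 17425/4851 but 1.2⁸ = 1679616/390625 reaches it, so n = 8.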